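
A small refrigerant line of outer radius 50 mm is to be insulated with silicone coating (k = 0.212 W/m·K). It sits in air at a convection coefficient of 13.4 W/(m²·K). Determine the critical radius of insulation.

r_cr ≈ 15.8 mm

For a cylinder r_cr = k/h = 0.212/13.4
r_cr = 15.8 mm; since the bare radius (50 mm) is above r_cr, any added insulation will reduce heat loss.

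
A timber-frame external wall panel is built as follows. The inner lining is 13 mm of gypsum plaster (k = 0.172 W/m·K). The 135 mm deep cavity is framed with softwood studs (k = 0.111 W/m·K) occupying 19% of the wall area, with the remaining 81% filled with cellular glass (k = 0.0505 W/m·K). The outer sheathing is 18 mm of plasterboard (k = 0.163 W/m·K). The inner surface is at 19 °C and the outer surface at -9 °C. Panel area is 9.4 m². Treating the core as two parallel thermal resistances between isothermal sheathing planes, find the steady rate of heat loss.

Q ≈ 111 W

Sheathing layers in series; stud and cavity paths in parallel between them.
R_inner = 0.013/(0.172×9.4) = 0.008041 K/W
R_stud  = 0.135/(0.111×0.19×9.4) = 0.681 K/W
R_cav   = 0.135/(0.0505×0.81×9.4) = 0.3511 K/W
1/R_core = 1/R_stud + 1/R_cav → R_core = 0.2317 K/W
R_outer = 0.018/(0.163×9.4) = 0.01175 K/W
R_total = 0.2514 K/W
Q = ΔT/R_total = 28/0.2514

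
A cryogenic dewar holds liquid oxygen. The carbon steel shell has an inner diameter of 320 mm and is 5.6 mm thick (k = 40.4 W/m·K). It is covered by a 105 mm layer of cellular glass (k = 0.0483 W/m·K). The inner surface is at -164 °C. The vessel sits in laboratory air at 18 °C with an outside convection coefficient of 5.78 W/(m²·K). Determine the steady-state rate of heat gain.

For a spherical shell R = (1/r₁ − 1/r₂)/(4πk); film R = 1/(h·4πr²). In series:
R_carbon steel shell = (1/0.16 − 1/0.1656)/(4π×40.4) = 4.163×10^-4 K/W
R_cellular glass = (1/0.1656 − 1/0.2706)/(4π×0.0483) = 3.861 K/W
R_outer film = 1/(h·4πr_o²) = 1/(5.78×4π×0.2706²) = 0.188 K/W
R_total = 4.049 K/W
Q = ΔT/R_total = 182/4.049

Q ≈ 45 W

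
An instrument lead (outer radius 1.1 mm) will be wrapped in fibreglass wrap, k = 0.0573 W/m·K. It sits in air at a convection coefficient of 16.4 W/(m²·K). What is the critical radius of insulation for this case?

For a cylinder r_cr = k/h = 0.0573/16.4
r_cr = 3.49 mm; since the bare radius (1.1 mm) is below r_cr, adding a thin layer of insulation will *increase* heat loss.

r_cr ≈ 3.49 mm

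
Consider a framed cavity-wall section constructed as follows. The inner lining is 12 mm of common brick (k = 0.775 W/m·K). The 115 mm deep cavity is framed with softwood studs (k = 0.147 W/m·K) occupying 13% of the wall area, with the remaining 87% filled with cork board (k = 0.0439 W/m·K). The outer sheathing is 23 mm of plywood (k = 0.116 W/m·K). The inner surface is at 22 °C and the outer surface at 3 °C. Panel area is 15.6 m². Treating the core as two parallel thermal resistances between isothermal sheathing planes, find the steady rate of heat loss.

Sheathing layers in series; stud and cavity paths in parallel between them.
R_inner = 0.012/(0.775×15.6) = 9.926×10^-4 K/W
R_stud  = 0.115/(0.147×0.13×15.6) = 0.3858 K/W
R_cav   = 0.115/(0.0439×0.87×15.6) = 0.193 K/W
1/R_core = 1/R_stud + 1/R_cav → R_core = 0.1286 K/W
R_outer = 0.023/(0.116×15.6) = 0.01271 K/W
R_total = 0.1423 K/W
Q = ΔT/R_total = 19/0.1423

Q ≈ 133 W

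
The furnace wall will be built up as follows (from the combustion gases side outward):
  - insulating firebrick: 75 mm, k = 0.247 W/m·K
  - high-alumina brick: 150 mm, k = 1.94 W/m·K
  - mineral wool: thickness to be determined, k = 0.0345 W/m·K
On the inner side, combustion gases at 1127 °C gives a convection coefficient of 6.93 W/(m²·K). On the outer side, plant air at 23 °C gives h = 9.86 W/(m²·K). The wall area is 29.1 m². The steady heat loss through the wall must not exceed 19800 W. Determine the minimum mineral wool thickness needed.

L ≈ 34.4 mm

Model the wall as resistances in series:
R_inner film = 1/(h_i·A) = 1/(6.93×29.1) = 0.004959 K/W
R_insulating firebrick = L/(kA) = 0.075/(0.247×29.1) = 0.01043 K/W
R_high-alumina brick = L/(kA) = 0.15/(1.94×29.1) = 0.002657 K/W
R_outer film = 1/(h_o·A) = 1/(9.86×29.1) = 0.003485 K/W
Sum of the known resistances R_other = 0.02154 K/W
Required total resistance R_tot = ΔT/Q_allow = 1104/19800 = 0.05576 K/W
R_mineral wool = R_tot − R_other = 0.03422 K/W
L = R·k·A = 0.03422×0.0345×29.1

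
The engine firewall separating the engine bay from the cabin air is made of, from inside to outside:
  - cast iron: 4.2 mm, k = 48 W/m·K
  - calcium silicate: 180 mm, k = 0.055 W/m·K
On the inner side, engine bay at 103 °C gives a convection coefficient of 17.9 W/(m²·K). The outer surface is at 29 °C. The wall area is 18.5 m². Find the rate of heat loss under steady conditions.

Q ≈ 411 W

Model the wall as resistances in series:
R_inner film = 1/(h_i·A) = 1/(17.9×18.5) = 0.00302 K/W
R_cast iron = L/(kA) = 0.0042/(48×18.5) = 4.73×10^-6 K/W
R_calcium silicate = L/(kA) = 0.18/(0.055×18.5) = 0.1769 K/W
R_total = 0.1799 K/W
Q = ΔT / R_total = 74 / 0.1799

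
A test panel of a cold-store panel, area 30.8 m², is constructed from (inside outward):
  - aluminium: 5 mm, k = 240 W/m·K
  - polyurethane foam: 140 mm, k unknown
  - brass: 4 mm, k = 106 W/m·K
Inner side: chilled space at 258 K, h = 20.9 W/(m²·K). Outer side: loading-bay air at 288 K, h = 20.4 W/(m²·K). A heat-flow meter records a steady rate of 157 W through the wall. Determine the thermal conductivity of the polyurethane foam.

k ≈ 0.0242 W/(m·K)

Treating each layer as a thermal resistance in series:
R_inner film = 1/(h_i·A) = 1/(20.9×30.8) = 0.001553 K/W
R_aluminium = L/(kA) = 0.005/(240×30.8) = 6.764×10^-7 K/W
R_brass = L/(kA) = 0.004/(106×30.8) = 1.225×10^-6 K/W
R_outer film = 1/(h_o·A) = 1/(20.4×30.8) = 0.001592 K/W
Sum of known resistances R_other = 0.003147 K/W
Total R = ΔT/Q = 30/157 = 0.1911 K/W
R_polyurethane foam = R_total − R_other = 0.1879 K/W
k = L/(R·A) = 0.14/(0.1879×30.8)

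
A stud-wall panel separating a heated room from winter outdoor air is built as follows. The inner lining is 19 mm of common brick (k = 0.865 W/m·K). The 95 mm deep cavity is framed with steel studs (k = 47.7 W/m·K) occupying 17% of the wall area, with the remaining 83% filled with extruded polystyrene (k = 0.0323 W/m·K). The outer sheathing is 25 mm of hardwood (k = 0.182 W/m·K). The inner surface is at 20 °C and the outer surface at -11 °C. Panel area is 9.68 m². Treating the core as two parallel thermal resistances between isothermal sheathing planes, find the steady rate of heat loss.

Sheathing layers in series; stud and cavity paths in parallel between them.
R_inner = 0.019/(0.865×9.68) = 0.002269 K/W
R_stud  = 0.095/(47.7×0.17×9.68) = 0.00121 K/W
R_cav   = 0.095/(0.0323×0.83×9.68) = 0.3661 K/W
1/R_core = 1/R_stud + 1/R_cav → R_core = 0.001206 K/W
R_outer = 0.025/(0.182×9.68) = 0.01419 K/W
R_total = 0.01767 K/W
Q = ΔT/R_total = 31/0.01767

Q ≈ 1750 W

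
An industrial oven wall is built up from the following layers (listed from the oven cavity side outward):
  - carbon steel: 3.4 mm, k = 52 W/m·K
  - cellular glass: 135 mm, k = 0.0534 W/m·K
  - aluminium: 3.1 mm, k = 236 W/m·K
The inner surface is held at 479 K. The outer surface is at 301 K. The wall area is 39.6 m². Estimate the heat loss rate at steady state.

Treating each layer as a thermal resistance in series:
R_carbon steel = L/(kA) = 0.0034/(52×39.6) = 1.651×10^-6 K/W
R_cellular glass = L/(kA) = 0.135/(0.0534×39.6) = 0.06384 K/W
R_aluminium = L/(kA) = 0.0031/(236×39.6) = 3.317×10^-7 K/W
R_total = 0.06384 K/W
Q = ΔT / R_total = 178 / 0.06384

Q ≈ 2790 W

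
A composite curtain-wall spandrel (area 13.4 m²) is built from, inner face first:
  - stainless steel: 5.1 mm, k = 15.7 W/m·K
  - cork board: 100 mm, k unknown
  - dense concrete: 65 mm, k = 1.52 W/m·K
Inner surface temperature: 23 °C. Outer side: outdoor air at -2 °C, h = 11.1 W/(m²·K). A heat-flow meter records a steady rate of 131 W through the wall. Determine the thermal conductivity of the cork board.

Using the resistance-network approach (series):
R_stainless steel = L/(kA) = 0.0051/(15.7×13.4) = 2.424×10^-5 K/W
R_dense concrete = L/(kA) = 0.065/(1.52×13.4) = 0.003191 K/W
R_outer film = 1/(h_o·A) = 1/(11.1×13.4) = 0.006723 K/W
Sum of known resistances R_other = 0.009939 K/W
Total R = ΔT/Q = 25/131 = 0.1908 K/W
R_cork board = R_total − R_other = 0.1809 K/W
k = L/(R·A) = 0.1/(0.1809×13.4)

k ≈ 0.0413 W/(m·K)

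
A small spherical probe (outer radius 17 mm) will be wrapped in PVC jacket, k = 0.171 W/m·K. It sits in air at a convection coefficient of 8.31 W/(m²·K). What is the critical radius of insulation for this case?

r_cr ≈ 41.2 mm

For a sphere r_cr = 2k/h = 2×0.171/8.31
r_cr = 41.2 mm; since the bare radius (17 mm) is below r_cr, adding a thin layer of insulation will *increase* heat loss.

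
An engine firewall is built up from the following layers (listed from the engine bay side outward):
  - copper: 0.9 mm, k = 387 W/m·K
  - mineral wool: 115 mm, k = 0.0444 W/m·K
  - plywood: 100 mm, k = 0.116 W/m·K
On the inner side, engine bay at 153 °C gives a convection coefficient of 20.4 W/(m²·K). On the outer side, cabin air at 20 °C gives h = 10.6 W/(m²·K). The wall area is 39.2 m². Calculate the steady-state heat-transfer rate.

Q ≈ 1450 W

Using the resistance-network approach (series):
R_inner film = 1/(h_i·A) = 1/(20.4×39.2) = 0.001251 K/W
R_copper = L/(kA) = 0.0009/(387×39.2) = 5.933×10^-8 K/W
R_mineral wool = L/(kA) = 0.115/(0.0444×39.2) = 0.06607 K/W
R_plywood = L/(kA) = 0.1/(0.116×39.2) = 0.02199 K/W
R_outer film = 1/(h_o·A) = 1/(10.6×39.2) = 0.002407 K/W
R_total = 0.09172 K/W
Q = ΔT / R_total = 133 / 0.09172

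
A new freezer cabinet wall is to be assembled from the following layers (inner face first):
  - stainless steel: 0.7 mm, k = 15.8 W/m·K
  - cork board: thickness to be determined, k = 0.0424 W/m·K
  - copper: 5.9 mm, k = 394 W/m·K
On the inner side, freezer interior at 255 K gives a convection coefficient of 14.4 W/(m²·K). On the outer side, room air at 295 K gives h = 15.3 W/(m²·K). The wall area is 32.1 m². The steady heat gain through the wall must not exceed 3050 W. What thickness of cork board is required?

Treating each layer as a thermal resistance in series:
R_inner film = 1/(h_i·A) = 1/(14.4×32.1) = 0.002163 K/W
R_stainless steel = L/(kA) = 0.0007/(15.8×32.1) = 1.38×10^-6 K/W
R_copper = L/(kA) = 0.0059/(394×32.1) = 4.665×10^-7 K/W
R_outer film = 1/(h_o·A) = 1/(15.3×32.1) = 0.002036 K/W
Sum of the known resistances R_other = 0.004201 K/W
Required total resistance R_tot = ΔT/Q_allow = 40/3050 = 0.01311 K/W
R_cork board = R_tot − R_other = 0.008913 K/W
L = R·k·A = 0.008913×0.0424×32.1

L ≈ 12.1 mm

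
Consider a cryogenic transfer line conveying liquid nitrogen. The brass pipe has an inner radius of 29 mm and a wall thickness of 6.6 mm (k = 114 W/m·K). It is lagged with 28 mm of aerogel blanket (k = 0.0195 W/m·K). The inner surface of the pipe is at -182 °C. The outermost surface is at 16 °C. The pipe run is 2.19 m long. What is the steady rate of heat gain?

Radial resistances (cylindrical: R_cond = ln(r_o/r_i)/(2πkL), R_conv = 1/(h·2πrL)):
R_brass pipe wall = ln(35.6/29)/(2π×114×2.19) = 1.307×10^-4 K/W
R_aerogel blanket = ln(63.6/35.6)/(2π×0.0195×2.19) = 2.163 K/W
R_total = 2.163 K/W
Q = ΔT/R_total = 198/2.163

Q ≈ 91.6 W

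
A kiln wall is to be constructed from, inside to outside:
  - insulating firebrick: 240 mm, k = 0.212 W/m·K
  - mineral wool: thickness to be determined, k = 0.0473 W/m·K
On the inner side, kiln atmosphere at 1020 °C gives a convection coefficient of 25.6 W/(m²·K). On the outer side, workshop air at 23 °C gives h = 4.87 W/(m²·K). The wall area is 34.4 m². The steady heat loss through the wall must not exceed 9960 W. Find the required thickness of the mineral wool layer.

Model the wall as resistances in series:
R_inner film = 1/(h_i·A) = 1/(25.6×34.4) = 0.001136 K/W
R_insulating firebrick = L/(kA) = 0.24/(0.212×34.4) = 0.03291 K/W
R_outer film = 1/(h_o·A) = 1/(4.87×34.4) = 0.005969 K/W
Sum of the known resistances R_other = 0.04001 K/W
Required total resistance R_tot = ΔT/Q_allow = 997/9960 = 0.1001 K/W
R_mineral wool = R_tot − R_other = 0.06009 K/W
L = R·k·A = 0.06009×0.0473×34.4

L ≈ 97.8 mm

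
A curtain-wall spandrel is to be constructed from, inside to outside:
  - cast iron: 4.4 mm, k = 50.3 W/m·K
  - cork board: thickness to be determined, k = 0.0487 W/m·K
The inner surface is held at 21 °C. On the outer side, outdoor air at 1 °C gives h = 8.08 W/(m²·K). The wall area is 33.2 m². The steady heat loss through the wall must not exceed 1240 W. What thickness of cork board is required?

L ≈ 20 mm

Treating each layer as a thermal resistance in series:
R_cast iron = L/(kA) = 0.0044/(50.3×33.2) = 2.635×10^-6 K/W
R_outer film = 1/(h_o·A) = 1/(8.08×33.2) = 0.003728 K/W
Sum of the known resistances R_other = 0.00373 K/W
Required total resistance R_tot = ΔT/Q_allow = 20/1240 = 0.01613 K/W
R_cork board = R_tot − R_other = 0.0124 K/W
L = R·k·A = 0.0124×0.0487×33.2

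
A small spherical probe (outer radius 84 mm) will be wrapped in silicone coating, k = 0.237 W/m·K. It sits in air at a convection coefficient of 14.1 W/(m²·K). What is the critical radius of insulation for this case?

r_cr ≈ 33.6 mm

For a sphere r_cr = 2k/h = 2×0.237/14.1
r_cr = 33.6 mm; since the bare radius (84 mm) is above r_cr, any added insulation will reduce heat loss.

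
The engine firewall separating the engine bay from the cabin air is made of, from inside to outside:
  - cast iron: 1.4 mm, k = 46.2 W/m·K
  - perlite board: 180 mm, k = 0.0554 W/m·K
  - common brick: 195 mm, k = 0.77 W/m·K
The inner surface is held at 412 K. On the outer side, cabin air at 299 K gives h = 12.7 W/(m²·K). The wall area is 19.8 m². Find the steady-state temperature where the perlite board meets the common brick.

T ≈ 309 K

Using the resistance-network approach (series):
R_cast iron = L/(kA) = 0.0014/(46.2×19.8) = 1.53×10^-6 K/W
R_perlite board = L/(kA) = 0.18/(0.0554×19.8) = 0.1641 K/W
R_common brick = L/(kA) = 0.195/(0.77×19.8) = 0.01279 K/W
R_outer film = 1/(h_o·A) = 1/(12.7×19.8) = 0.003977 K/W
R_total = 0.1809 K/W;  Q = ΔT/R_total = 113/0.1809 = 624.8 W
T_interface = T_inner − Q·ΣR(inner→interface) = 412 − 625×0.1641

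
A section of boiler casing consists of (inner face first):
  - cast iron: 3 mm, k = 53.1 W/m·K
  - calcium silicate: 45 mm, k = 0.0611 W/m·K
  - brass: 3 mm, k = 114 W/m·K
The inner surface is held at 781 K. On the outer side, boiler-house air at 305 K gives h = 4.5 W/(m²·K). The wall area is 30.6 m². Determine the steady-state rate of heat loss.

Model the wall as resistances in series:
R_cast iron = L/(kA) = 0.003/(53.1×30.6) = 1.846×10^-6 K/W
R_calcium silicate = L/(kA) = 0.045/(0.0611×30.6) = 0.02407 K/W
R_brass = L/(kA) = 0.003/(114×30.6) = 8.6×10^-7 K/W
R_outer film = 1/(h_o·A) = 1/(4.5×30.6) = 0.007262 K/W
R_total = 0.03133 K/W
Q = ΔT / R_total = 476 / 0.03133

Q ≈ 15200 W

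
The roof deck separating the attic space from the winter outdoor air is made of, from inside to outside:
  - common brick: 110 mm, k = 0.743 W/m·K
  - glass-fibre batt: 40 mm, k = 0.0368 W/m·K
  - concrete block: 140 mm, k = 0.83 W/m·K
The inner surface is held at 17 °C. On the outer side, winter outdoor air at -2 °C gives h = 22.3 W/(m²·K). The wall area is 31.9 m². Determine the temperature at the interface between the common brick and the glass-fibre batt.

T ≈ 15.1 °C

Series thermal resistances:
R_common brick = L/(kA) = 0.11/(0.743×31.9) = 0.004641 K/W
R_glass-fibre batt = L/(kA) = 0.04/(0.0368×31.9) = 0.03407 K/W
R_concrete block = L/(kA) = 0.14/(0.83×31.9) = 0.005288 K/W
R_outer film = 1/(h_o·A) = 1/(22.3×31.9) = 0.001406 K/W
R_total = 0.04541 K/W;  Q = ΔT/R_total = 19/0.04541 = 418.4 W
T_interface = T_inner − Q·ΣR(inner→interface) = 17 − 418×0.004641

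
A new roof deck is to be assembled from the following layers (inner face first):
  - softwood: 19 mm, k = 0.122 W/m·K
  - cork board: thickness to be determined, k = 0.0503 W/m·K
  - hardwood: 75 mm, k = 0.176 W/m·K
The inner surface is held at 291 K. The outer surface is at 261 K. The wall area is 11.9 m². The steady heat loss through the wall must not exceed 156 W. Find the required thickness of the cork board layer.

Using the resistance-network approach (series):
R_softwood = L/(kA) = 0.019/(0.122×11.9) = 0.01309 K/W
R_hardwood = L/(kA) = 0.075/(0.176×11.9) = 0.03581 K/W
Sum of the known resistances R_other = 0.0489 K/W
Required total resistance R_tot = ΔT/Q_allow = 30/156 = 0.1923 K/W
R_cork board = R_tot − R_other = 0.1434 K/W
L = R·k·A = 0.1434×0.0503×11.9

L ≈ 85.8 mm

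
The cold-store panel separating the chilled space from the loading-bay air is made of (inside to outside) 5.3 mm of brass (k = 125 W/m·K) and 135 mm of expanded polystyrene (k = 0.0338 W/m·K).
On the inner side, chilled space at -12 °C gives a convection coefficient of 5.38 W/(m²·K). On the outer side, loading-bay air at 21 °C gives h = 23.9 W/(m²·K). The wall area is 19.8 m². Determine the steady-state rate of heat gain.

Q ≈ 155 W

Model the wall as resistances in series:
R_inner film = 1/(h_i·A) = 1/(5.38×19.8) = 0.009388 K/W
R_brass = L/(kA) = 0.0053/(125×19.8) = 2.141×10^-6 K/W
R_expanded polystyrene = L/(kA) = 0.135/(0.0338×19.8) = 0.2017 K/W
R_outer film = 1/(h_o·A) = 1/(23.9×19.8) = 0.002113 K/W
R_total = 0.2132 K/W
Q = ΔT / R_total = 33 / 0.2132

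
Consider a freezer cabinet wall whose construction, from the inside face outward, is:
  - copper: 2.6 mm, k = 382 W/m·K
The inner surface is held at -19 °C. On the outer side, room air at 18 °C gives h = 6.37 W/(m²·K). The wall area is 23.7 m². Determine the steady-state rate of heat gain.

Q ≈ 5590 W

Thermal resistances in series:
R_copper = L/(kA) = 0.0026/(382×23.7) = 2.872×10^-7 K/W
R_outer film = 1/(h_o·A) = 1/(6.37×23.7) = 0.006624 K/W
R_total = 0.006624 K/W
Q = ΔT / R_total = 37 / 0.006624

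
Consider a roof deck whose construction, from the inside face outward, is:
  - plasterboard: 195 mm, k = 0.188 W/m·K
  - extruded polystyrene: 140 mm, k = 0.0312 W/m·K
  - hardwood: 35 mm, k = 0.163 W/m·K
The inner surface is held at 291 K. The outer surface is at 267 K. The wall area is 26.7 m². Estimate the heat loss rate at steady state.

Q ≈ 112 W

Treating each layer as a thermal resistance in series:
R_plasterboard = L/(kA) = 0.195/(0.188×26.7) = 0.03885 K/W
R_extruded polystyrene = L/(kA) = 0.14/(0.0312×26.7) = 0.1681 K/W
R_hardwood = L/(kA) = 0.035/(0.163×26.7) = 0.008042 K/W
R_total = 0.2149 K/W
Q = ΔT / R_total = 24 / 0.2149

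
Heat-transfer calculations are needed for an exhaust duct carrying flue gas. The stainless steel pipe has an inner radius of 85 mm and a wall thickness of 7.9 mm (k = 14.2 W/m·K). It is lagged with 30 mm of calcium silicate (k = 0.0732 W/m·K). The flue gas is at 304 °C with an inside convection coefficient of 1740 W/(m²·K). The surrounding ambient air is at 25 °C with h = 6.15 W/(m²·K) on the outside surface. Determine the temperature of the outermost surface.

Cylindrical conduction, so R = ln(r₂/r₁)/(2πkL) per layer, in series:
R_inner film = 1/(h_i·2πr₁L) = 1/(1740×2π×0.085×1) = 0.001076 K/W
R_stainless steel pipe wall = ln(92.9/85)/(2π×14.2×1) = 9.961×10^-4 K/W
R_calcium silicate = ln(122.9/92.9)/(2π×0.0732×1) = 0.6085 K/W
R_outer film = 1/(h_o·2πr_oL) = 1/(6.15×2π×0.1229×1) = 0.2106 K/W
R_total = 0.8211 K/W
Q = ΔT/R_total = 279/0.8211
Q = 340 W/m
T_interface = T_inner − Q·ΣR(inner→interface) = 304 − 340×0.6105

T ≈ 96.5 °C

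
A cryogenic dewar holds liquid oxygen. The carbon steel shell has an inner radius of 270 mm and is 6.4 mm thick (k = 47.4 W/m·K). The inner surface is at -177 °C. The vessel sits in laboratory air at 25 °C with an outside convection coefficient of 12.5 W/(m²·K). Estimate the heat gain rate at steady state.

Q ≈ 2420 W

Spherical conduction: R = (1/r_in − 1/r_out)/(4πk) per layer; series-sum.
R_carbon steel shell = (1/0.27 − 1/0.2764)/(4π×47.4) = 1.44×10^-4 K/W
R_outer film = 1/(h·4πr_o²) = 1/(12.5×4π×0.2764²) = 0.08333 K/W
R_total = 0.08347 K/W
Q = ΔT/R_total = 202/0.08347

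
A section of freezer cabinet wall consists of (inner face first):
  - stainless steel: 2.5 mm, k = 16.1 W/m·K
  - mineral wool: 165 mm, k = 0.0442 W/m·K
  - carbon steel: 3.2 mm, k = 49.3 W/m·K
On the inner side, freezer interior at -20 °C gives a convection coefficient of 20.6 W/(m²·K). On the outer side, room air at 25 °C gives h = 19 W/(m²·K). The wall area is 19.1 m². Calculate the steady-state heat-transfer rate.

Q ≈ 224 W

Treating each layer as a thermal resistance in series:
R_inner film = 1/(h_i·A) = 1/(20.6×19.1) = 0.002542 K/W
R_stainless steel = L/(kA) = 0.0025/(16.1×19.1) = 8.13×10^-6 K/W
R_mineral wool = L/(kA) = 0.165/(0.0442×19.1) = 0.1954 K/W
R_carbon steel = L/(kA) = 0.0032/(49.3×19.1) = 3.398×10^-6 K/W
R_outer film = 1/(h_o·A) = 1/(19×19.1) = 0.002756 K/W
R_total = 0.2008 K/W
Q = ΔT / R_total = 45 / 0.2008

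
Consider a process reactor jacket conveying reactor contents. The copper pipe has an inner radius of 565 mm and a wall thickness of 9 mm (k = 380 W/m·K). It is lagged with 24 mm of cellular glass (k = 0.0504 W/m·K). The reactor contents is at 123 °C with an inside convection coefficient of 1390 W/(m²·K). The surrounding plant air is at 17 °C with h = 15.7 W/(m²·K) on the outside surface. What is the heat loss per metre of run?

q′ ≈ 723 W/m

Treating each annulus and film as a series resistance:
R_inner film = 1/(h_i·2πr₁L) = 1/(1390×2π×0.565×1) = 2.027×10^-4 K/W
R_copper pipe wall = ln(574/565)/(2π×380×1) = 6.619×10^-6 K/W
R_cellular glass = ln(598/574)/(2π×0.0504×1) = 0.1293 K/W
R_outer film = 1/(h_o·2πr_oL) = 1/(15.7×2π×0.598×1) = 0.01695 K/W
R_total = 0.1465 K/W
Q = ΔT/R_total = 106/0.1465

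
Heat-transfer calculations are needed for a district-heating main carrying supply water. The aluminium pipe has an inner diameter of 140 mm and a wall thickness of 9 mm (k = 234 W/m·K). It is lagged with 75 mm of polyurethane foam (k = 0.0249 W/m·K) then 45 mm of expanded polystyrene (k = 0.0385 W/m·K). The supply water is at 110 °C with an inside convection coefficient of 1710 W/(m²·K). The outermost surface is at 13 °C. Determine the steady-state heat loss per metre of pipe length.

q′ ≈ 18.2 W/m

Treating each annulus and film as a series resistance:
R_inner film = 1/(h_i·2πr₁L) = 1/(1710×2π×0.07×1) = 0.00133 K/W
R_aluminium pipe wall = ln(79/70)/(2π×234×1) = 8.227×10^-5 K/W
R_polyurethane foam = ln(154/79)/(2π×0.0249×1) = 4.267 K/W
R_expanded polystyrene = ln(199/154)/(2π×0.0385×1) = 1.06 K/W
R_total = 5.328 K/W
Q = ΔT/R_total = 97/5.328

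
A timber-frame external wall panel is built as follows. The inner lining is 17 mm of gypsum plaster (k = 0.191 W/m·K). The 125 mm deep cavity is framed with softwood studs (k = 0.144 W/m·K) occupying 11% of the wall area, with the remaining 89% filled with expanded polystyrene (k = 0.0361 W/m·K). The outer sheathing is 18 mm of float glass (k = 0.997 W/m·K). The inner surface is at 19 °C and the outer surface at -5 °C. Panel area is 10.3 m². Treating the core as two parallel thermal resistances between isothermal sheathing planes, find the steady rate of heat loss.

Sheathing layers in series; stud and cavity paths in parallel between them.
R_inner = 0.017/(0.191×10.3) = 0.008641 K/W
R_stud  = 0.125/(0.144×0.11×10.3) = 0.7662 K/W
R_cav   = 0.125/(0.0361×0.89×10.3) = 0.3777 K/W
1/R_core = 1/R_stud + 1/R_cav → R_core = 0.253 K/W
R_outer = 0.018/(0.997×10.3) = 0.001753 K/W
R_total = 0.2634 K/W
Q = ΔT/R_total = 24/0.2634

Q ≈ 91.1 W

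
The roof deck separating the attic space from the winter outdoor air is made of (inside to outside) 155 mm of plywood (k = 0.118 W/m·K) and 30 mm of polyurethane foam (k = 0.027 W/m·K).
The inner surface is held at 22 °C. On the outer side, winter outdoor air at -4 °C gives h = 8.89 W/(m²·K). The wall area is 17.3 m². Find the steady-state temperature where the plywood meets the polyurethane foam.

T ≈ 8.54 °C

Treating each layer as a thermal resistance in series:
R_plywood = L/(kA) = 0.155/(0.118×17.3) = 0.07593 K/W
R_polyurethane foam = L/(kA) = 0.03/(0.027×17.3) = 0.06423 K/W
R_outer film = 1/(h_o·A) = 1/(8.89×17.3) = 0.006502 K/W
R_total = 0.1467 K/W;  Q = ΔT/R_total = 26/0.1467 = 177.3 W
T_interface = T_inner − Q·ΣR(inner→interface) = 22 − 177×0.07593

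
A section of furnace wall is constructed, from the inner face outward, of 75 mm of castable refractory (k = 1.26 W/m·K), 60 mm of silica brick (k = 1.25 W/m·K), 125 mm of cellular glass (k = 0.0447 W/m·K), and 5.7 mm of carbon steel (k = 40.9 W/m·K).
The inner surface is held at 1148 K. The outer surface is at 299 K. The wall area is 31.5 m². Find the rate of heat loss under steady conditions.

Q ≈ 9210 W

Treating each layer as a thermal resistance in series:
R_castable refractory = L/(kA) = 0.075/(1.26×31.5) = 0.00189 K/W
R_silica brick = L/(kA) = 0.06/(1.25×31.5) = 0.001524 K/W
R_cellular glass = L/(kA) = 0.125/(0.0447×31.5) = 0.08878 K/W
R_carbon steel = L/(kA) = 0.0057/(40.9×31.5) = 4.424×10^-6 K/W
R_total = 0.09219 K/W
Q = ΔT / R_total = 849 / 0.09219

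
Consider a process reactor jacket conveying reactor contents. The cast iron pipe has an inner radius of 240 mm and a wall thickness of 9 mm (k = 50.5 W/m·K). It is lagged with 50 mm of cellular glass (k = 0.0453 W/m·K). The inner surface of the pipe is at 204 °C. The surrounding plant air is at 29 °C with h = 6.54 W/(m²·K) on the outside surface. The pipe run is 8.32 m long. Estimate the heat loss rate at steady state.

Cylindrical conduction, so R = ln(r₂/r₁)/(2πkL) per layer, in series:
R_cast iron pipe wall = ln(249/240)/(2π×50.5×8.32) = 1.394×10^-5 K/W
R_cellular glass = ln(299/249)/(2π×0.0453×8.32) = 0.07727 K/W
R_outer film = 1/(h_o·2πr_oL) = 1/(6.54×2π×0.299×8.32) = 0.009782 K/W
R_total = 0.08707 K/W
Q = ΔT/R_total = 175/0.08707

Q ≈ 2010 W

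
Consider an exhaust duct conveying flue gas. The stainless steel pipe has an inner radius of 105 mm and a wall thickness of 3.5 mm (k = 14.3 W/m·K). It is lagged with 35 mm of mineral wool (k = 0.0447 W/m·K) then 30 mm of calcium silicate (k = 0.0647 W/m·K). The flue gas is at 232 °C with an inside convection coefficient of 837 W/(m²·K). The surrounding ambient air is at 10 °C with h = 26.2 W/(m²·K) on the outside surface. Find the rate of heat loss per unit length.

q′ ≈ 148 W/m

Cylindrical conduction, so R = ln(r₂/r₁)/(2πkL) per layer, in series:
R_inner film = 1/(h_i·2πr₁L) = 1/(837×2π×0.105×1) = 0.001811 K/W
R_stainless steel pipe wall = ln(108.5/105)/(2π×14.3×1) = 3.649×10^-4 K/W
R_mineral wool = ln(143.5/108.5)/(2π×0.0447×1) = 0.9955 K/W
R_calcium silicate = ln(173.5/143.5)/(2π×0.0647×1) = 0.467 K/W
R_outer film = 1/(h_o·2πr_oL) = 1/(26.2×2π×0.1735×1) = 0.03501 K/W
R_total = 1.5 K/W
Q = ΔT/R_total = 222/1.5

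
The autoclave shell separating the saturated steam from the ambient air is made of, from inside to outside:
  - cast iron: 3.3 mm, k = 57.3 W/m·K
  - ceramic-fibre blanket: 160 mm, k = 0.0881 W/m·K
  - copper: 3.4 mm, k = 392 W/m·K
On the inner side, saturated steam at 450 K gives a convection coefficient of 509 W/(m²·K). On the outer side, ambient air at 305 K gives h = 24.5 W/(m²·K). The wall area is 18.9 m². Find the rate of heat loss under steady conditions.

Model the wall as resistances in series:
R_inner film = 1/(h_i·A) = 1/(509×18.9) = 1.039×10^-4 K/W
R_cast iron = L/(kA) = 0.0033/(57.3×18.9) = 3.047×10^-6 K/W
R_ceramic-fibre blanket = L/(kA) = 0.16/(0.0881×18.9) = 0.09609 K/W
R_copper = L/(kA) = 0.0034/(392×18.9) = 4.589×10^-7 K/W
R_outer film = 1/(h_o·A) = 1/(24.5×18.9) = 0.00216 K/W
R_total = 0.09836 K/W
Q = ΔT / R_total = 145 / 0.09836

Q ≈ 1470 W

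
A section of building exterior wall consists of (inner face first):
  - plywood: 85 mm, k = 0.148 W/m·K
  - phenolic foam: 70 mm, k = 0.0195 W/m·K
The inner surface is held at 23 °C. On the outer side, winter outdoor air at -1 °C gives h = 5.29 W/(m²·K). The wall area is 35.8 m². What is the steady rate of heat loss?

Thermal resistances in series:
R_plywood = L/(kA) = 0.085/(0.148×35.8) = 0.01604 K/W
R_phenolic foam = L/(kA) = 0.07/(0.0195×35.8) = 0.1003 K/W
R_outer film = 1/(h_o·A) = 1/(5.29×35.8) = 0.00528 K/W
R_total = 0.1216 K/W
Q = ΔT / R_total = 24 / 0.1216

Q ≈ 197 W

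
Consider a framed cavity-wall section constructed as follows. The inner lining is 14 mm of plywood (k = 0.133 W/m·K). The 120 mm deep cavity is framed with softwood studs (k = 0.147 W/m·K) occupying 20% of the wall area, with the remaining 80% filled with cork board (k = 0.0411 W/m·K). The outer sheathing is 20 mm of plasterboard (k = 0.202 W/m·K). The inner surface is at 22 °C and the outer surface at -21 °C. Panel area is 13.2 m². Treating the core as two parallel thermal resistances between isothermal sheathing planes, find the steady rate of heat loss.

Sheathing layers in series; stud and cavity paths in parallel between them.
R_inner = 0.014/(0.133×13.2) = 0.007974 K/W
R_stud  = 0.12/(0.147×0.2×13.2) = 0.3092 K/W
R_cav   = 0.12/(0.0411×0.8×13.2) = 0.2765 K/W
1/R_core = 1/R_stud + 1/R_cav → R_core = 0.146 K/W
R_outer = 0.02/(0.202×13.2) = 0.007501 K/W
R_total = 0.1614 K/W
Q = ΔT/R_total = 43/0.1614

Q ≈ 266 W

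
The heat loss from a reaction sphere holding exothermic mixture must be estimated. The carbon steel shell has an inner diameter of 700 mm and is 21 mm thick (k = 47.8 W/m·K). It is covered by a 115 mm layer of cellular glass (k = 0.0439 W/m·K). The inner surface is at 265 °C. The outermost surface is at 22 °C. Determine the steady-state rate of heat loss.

Q ≈ 210 W

Radial (spherical) resistances in series:
R_carbon steel shell = (1/0.35 − 1/0.371)/(4π×47.8) = 2.692×10^-4 K/W
R_cellular glass = (1/0.371 − 1/0.486)/(4π×0.0439) = 1.156 K/W
R_total = 1.156 K/W
Q = ΔT/R_total = 243/1.156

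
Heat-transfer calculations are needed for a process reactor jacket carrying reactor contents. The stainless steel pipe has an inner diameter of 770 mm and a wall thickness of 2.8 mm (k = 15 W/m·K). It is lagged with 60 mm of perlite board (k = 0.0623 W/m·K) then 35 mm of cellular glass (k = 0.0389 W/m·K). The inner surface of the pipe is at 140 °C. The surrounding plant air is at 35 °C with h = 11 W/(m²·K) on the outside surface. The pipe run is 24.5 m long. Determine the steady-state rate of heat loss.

Cylindrical conduction, so R = ln(r₂/r₁)/(2πkL) per layer, in series:
R_stainless steel pipe wall = ln(387.8/385)/(2π×15×24.5) = 3.138×10^-6 K/W
R_perlite board = ln(447.8/387.8)/(2π×0.0623×24.5) = 0.015 K/W
R_cellular glass = ln(482.8/447.8)/(2π×0.0389×24.5) = 0.01257 K/W
R_outer film = 1/(h_o·2πr_oL) = 1/(11×2π×0.4828×24.5) = 0.001223 K/W
R_total = 0.02879 K/W
Q = ΔT/R_total = 105/0.02879

Q ≈ 3650 W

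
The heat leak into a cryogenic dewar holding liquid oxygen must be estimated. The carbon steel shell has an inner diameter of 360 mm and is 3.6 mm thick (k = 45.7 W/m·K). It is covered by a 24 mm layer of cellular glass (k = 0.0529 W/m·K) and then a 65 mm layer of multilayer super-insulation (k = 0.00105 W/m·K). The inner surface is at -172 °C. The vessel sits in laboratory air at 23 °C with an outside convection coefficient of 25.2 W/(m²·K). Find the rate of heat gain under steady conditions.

Spherical conduction: R = (1/r_in − 1/r_out)/(4πk) per layer; series-sum.
R_carbon steel shell = (1/0.18 − 1/0.1836)/(4π×45.7) = 1.897×10^-4 K/W
R_cellular glass = (1/0.1836 − 1/0.2076)/(4π×0.0529) = 0.9472 K/W
R_multilayer super-insulation = (1/0.2076 − 1/0.2726)/(4π×0.00105) = 87.05 K/W
R_outer film = 1/(h·4πr_o²) = 1/(25.2×4π×0.2726²) = 0.0425 K/W
R_total = 88.04 K/W
Q = ΔT/R_total = 195/88.04

Q ≈ 2.21 W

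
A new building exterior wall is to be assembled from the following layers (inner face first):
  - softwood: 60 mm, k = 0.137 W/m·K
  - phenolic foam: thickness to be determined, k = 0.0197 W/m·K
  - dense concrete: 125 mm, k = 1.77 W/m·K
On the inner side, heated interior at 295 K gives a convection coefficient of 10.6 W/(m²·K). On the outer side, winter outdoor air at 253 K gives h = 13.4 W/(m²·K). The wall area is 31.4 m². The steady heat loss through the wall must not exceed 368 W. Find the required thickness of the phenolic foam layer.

Using the resistance-network approach (series):
R_inner film = 1/(h_i·A) = 1/(10.6×31.4) = 0.003004 K/W
R_softwood = L/(kA) = 0.06/(0.137×31.4) = 0.01395 K/W
R_dense concrete = L/(kA) = 0.125/(1.77×31.4) = 0.002249 K/W
R_outer film = 1/(h_o·A) = 1/(13.4×31.4) = 0.002377 K/W
Sum of the known resistances R_other = 0.02158 K/W
Required total resistance R_tot = ΔT/Q_allow = 42/368 = 0.1141 K/W
R_phenolic foam = R_tot − R_other = 0.09255 K/W
L = R·k·A = 0.09255×0.0197×31.4

L ≈ 57.3 mm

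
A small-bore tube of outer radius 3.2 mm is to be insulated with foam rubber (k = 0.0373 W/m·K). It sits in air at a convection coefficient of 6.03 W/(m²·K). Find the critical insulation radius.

r_cr ≈ 6.19 mm

For a cylinder r_cr = k/h = 0.0373/6.03
r_cr = 6.19 mm; since the bare radius (3.2 mm) is below r_cr, adding a thin layer of insulation will *increase* heat loss.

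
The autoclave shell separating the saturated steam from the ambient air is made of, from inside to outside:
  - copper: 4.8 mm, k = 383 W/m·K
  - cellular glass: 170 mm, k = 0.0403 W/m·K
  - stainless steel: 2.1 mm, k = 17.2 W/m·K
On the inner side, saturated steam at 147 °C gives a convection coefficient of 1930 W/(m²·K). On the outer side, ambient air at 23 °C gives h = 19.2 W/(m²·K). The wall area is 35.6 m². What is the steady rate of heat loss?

Treating each layer as a thermal resistance in series:
R_inner film = 1/(h_i·A) = 1/(1930×35.6) = 1.455×10^-5 K/W
R_copper = L/(kA) = 0.0048/(383×35.6) = 3.52×10^-7 K/W
R_cellular glass = L/(kA) = 0.17/(0.0403×35.6) = 0.1185 K/W
R_stainless steel = L/(kA) = 0.0021/(17.2×35.6) = 3.43×10^-6 K/W
R_outer film = 1/(h_o·A) = 1/(19.2×35.6) = 0.001463 K/W
R_total = 0.12 K/W
Q = ΔT / R_total = 124 / 0.12

Q ≈ 1030 W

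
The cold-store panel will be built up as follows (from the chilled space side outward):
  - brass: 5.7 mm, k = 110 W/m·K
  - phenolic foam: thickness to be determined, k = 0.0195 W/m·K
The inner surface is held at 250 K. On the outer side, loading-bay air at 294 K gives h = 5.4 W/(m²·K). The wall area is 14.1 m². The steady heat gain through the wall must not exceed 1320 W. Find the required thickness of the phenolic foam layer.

L ≈ 5.55 mm

Series thermal resistances:
R_brass = L/(kA) = 0.0057/(110×14.1) = 3.675×10^-6 K/W
R_outer film = 1/(h_o·A) = 1/(5.4×14.1) = 0.01313 K/W
Sum of the known resistances R_other = 0.01314 K/W
Required total resistance R_tot = ΔT/Q_allow = 44/1320 = 0.03333 K/W
R_phenolic foam = R_tot − R_other = 0.0202 K/W
L = R·k·A = 0.0202×0.0195×14.1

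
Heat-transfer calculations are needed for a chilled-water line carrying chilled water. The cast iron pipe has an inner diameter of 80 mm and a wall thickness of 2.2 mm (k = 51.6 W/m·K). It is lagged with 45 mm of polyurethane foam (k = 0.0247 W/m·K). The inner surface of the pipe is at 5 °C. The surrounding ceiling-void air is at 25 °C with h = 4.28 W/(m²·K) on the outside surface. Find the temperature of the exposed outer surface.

Radial resistances (cylindrical: R_cond = ln(r_o/r_i)/(2πkL), R_conv = 1/(h·2πrL)):
R_cast iron pipe wall = ln(42.2/40)/(2π×51.6×1) = 1.651×10^-4 K/W
R_polyurethane foam = ln(87.2/42.2)/(2π×0.0247×1) = 4.677 K/W
R_outer film = 1/(h_o·2πr_oL) = 1/(4.28×2π×0.0872×1) = 0.4264 K/W
R_total = 5.103 K/W
Q = ΔT/R_total = 20/5.103
Q = 3.92 W/m
T_interface = T_inner + Q·ΣR(inner→interface) = 5 + 3.92×4.677

T ≈ 23.3 °C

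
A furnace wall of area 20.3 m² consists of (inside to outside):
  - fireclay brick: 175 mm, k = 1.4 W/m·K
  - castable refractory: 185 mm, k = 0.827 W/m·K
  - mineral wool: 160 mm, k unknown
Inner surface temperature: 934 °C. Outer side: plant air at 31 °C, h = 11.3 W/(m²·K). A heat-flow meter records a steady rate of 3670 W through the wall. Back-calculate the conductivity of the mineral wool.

Using the resistance-network approach (series):
R_fireclay brick = L/(kA) = 0.175/(1.4×20.3) = 0.006158 K/W
R_castable refractory = L/(kA) = 0.185/(0.827×20.3) = 0.01102 K/W
R_outer film = 1/(h_o·A) = 1/(11.3×20.3) = 0.004359 K/W
Sum of known resistances R_other = 0.02154 K/W
Total R = ΔT/Q = 903/3670 = 0.246 K/W
R_mineral wool = R_total − R_other = 0.2245 K/W
k = L/(R·A) = 0.16/(0.2245×20.3)

k ≈ 0.0351 W/(m·K)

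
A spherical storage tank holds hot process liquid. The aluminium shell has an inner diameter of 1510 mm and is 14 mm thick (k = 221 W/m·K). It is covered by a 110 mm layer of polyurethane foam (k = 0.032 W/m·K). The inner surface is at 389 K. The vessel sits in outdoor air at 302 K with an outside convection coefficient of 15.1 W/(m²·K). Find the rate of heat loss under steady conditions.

Q ≈ 211 W

Radial (spherical) resistances in series:
R_aluminium shell = (1/0.755 − 1/0.769)/(4π×221) = 8.683×10^-6 K/W
R_polyurethane foam = (1/0.769 − 1/0.879)/(4π×0.032) = 0.4047 K/W
R_outer film = 1/(h·4πr_o²) = 1/(15.1×4π×0.879²) = 0.006821 K/W
R_total = 0.4115 K/W
Q = ΔT/R_total = 87/0.4115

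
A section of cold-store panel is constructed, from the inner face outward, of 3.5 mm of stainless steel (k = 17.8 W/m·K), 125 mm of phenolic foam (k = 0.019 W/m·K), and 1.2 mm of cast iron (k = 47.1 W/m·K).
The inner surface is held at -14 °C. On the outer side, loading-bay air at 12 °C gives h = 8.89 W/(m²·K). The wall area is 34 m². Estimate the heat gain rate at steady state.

Q ≈ 132 W

Treating each layer as a thermal resistance in series:
R_stainless steel = L/(kA) = 0.0035/(17.8×34) = 5.783×10^-6 K/W
R_phenolic foam = L/(kA) = 0.125/(0.019×34) = 0.1935 K/W
R_cast iron = L/(kA) = 0.0012/(47.1×34) = 7.493×10^-7 K/W
R_outer film = 1/(h_o·A) = 1/(8.89×34) = 0.003308 K/W
R_total = 0.1968 K/W
Q = ΔT / R_total = 26 / 0.1968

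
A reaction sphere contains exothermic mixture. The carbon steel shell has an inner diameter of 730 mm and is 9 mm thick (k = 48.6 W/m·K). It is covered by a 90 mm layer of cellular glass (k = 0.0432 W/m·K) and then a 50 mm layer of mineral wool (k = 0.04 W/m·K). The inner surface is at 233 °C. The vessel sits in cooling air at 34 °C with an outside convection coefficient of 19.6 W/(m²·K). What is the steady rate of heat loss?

Q ≈ 143 W

Each spherical layer contributes R = (1/r_i − 1/r_o)/(4πk):
R_carbon steel shell = (1/0.365 − 1/0.374)/(4π×48.6) = 1.08×10^-4 K/W
R_cellular glass = (1/0.374 − 1/0.464)/(4π×0.0432) = 0.9553 K/W
R_mineral wool = (1/0.464 − 1/0.514)/(4π×0.04) = 0.4171 K/W
R_outer film = 1/(h·4πr_o²) = 1/(19.6×4π×0.514²) = 0.01537 K/W
R_total = 1.388 K/W
Q = ΔT/R_total = 199/1.388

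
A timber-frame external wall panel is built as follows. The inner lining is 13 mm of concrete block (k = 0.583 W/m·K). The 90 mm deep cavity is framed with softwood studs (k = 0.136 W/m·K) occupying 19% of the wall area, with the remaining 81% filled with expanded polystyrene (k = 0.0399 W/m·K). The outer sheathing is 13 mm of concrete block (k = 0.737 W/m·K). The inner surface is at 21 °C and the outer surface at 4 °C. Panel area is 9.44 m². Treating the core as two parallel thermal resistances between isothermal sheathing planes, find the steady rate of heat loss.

Q ≈ 101 W

Sheathing layers in series; stud and cavity paths in parallel between them.
R_inner = 0.013/(0.583×9.44) = 0.002362 K/W
R_stud  = 0.09/(0.136×0.19×9.44) = 0.369 K/W
R_cav   = 0.09/(0.0399×0.81×9.44) = 0.295 K/W
1/R_core = 1/R_stud + 1/R_cav → R_core = 0.1639 K/W
R_outer = 0.013/(0.737×9.44) = 0.001869 K/W
R_total = 0.1682 K/W
Q = ΔT/R_total = 17/0.1682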